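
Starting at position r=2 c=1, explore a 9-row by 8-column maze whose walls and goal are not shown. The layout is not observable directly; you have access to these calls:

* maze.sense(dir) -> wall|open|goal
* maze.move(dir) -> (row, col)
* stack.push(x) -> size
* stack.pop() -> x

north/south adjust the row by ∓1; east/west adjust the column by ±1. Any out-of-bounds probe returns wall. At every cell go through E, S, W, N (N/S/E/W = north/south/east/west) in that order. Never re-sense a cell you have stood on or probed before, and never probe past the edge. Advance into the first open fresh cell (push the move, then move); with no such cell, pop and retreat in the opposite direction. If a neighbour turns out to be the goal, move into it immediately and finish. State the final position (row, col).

→ maze.sense(dir: east)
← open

→ stack.push(x: east)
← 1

→ maze.move(dir: east)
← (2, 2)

→ maze.sense(dir: east)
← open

→ stack.push(x: east)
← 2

→ maze.move(dir: east)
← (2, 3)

→ maze.sense(dir: east)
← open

→ stack.push(x: east)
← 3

→ maze.move(dir: east)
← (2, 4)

→ maze.sense(dir: east)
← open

→ stack.push(x: east)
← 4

→ maze.move(dir: east)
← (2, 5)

→ maze.sense(dir: east)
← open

→ stack.push(x: east)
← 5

→ maze.move(dir: east)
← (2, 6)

→ maze.sense(dir: east)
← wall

→ maze.sense(dir: south)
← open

→ stack.push(x: south)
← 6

→ maze.move(dir: south)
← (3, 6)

→ maze.sense(dir: east)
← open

→ stack.push(x: east)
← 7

→ maze.move(dir: east)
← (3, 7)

→ maze.sense(dir: south)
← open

→ stack.push(x: south)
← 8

→ maze.move(dir: south)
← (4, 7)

→ maze.sense(dir: south)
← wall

→ maze.sense(dir: west)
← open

→ stack.push(x: west)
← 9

→ maze.move(dir: west)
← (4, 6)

→ maze.sense(dir: south)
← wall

→ maze.sense(dir: west)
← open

→ stack.push(x: west)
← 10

→ maze.move(dir: west)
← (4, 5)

→ maze.sense(dir: south)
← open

→ stack.push(x: south)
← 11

→ maze.move(dir: south)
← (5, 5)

→ maze.sense(dir: south)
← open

→ stack.push(x: south)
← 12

→ maze.move(dir: south)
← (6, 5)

→ maze.sense(dir: east)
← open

→ stack.push(x: east)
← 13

→ maze.move(dir: east)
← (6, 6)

→ maze.sense(dir: east)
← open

→ stack.push(x: east)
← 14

→ maze.move(dir: east)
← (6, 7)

→ maze.sense(dir: south)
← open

→ stack.push(x: south)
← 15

→ maze.move(dir: south)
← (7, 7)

→ maze.sense(dir: south)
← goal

→ maze.move(dir: south)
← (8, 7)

Answer: (8, 7)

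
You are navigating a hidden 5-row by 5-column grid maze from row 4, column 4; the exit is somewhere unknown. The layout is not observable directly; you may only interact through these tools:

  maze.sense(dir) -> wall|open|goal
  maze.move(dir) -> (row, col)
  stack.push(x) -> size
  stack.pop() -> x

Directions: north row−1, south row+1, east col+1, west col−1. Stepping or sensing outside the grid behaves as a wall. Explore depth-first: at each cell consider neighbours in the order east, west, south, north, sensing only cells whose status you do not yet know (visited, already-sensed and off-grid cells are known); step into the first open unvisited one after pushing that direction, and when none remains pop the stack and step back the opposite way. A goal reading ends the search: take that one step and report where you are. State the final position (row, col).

~$ sense dir→west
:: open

~$ push x→west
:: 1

~$ move dir→west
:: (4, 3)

~$ sense dir→west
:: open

~$ push x→west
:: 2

~$ move dir→west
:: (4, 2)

~$ sense dir→west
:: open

~$ push x→west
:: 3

~$ move dir→west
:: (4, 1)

~$ sense dir→west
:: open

~$ push x→west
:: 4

~$ move dir→west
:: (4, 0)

~$ sense dir→north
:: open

~$ push x→north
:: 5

~$ move dir→north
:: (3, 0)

~$ sense dir→east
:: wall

~$ sense dir→north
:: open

~$ push x→north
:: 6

~$ move dir→north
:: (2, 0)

~$ sense dir→east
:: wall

~$ sense dir→north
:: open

~$ push x→north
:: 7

~$ move dir→north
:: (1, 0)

~$ sense dir→east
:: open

~$ push x→east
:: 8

~$ move dir→east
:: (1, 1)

~$ sense dir→east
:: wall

~$ sense dir→north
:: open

~$ push x→north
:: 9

~$ move dir→north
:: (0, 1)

~$ sense dir→east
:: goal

~$ move dir→east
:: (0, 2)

Answer: (0, 2)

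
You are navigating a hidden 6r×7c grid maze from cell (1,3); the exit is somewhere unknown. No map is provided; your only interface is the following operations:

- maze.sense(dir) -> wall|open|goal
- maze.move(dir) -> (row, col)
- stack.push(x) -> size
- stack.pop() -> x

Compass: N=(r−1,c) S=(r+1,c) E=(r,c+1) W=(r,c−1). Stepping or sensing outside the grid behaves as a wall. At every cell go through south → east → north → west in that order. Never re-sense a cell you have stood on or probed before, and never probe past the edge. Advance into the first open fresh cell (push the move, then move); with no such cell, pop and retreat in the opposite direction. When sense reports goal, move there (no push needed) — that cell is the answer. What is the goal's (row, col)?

Do: maze.sense[dir=south]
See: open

Do: stack.push[x=south]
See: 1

Do: maze.move[dir=south]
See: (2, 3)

Do: maze.sense[dir=south]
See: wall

Do: maze.sense[dir=east]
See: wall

Do: maze.sense[dir=west]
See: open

Do: stack.push[x=west]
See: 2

Do: maze.move[dir=west]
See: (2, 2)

Do: maze.sense[dir=south]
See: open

Do: stack.push[x=south]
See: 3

Do: maze.move[dir=south]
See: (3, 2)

Do: maze.sense[dir=south]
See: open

Do: stack.push[x=south]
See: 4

Do: maze.move[dir=south]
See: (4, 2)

Do: maze.sense[dir=south]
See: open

Do: stack.push[x=south]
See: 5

Do: maze.move[dir=south]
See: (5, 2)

Do: maze.sense[dir=east]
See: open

Do: stack.push[x=east]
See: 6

Do: maze.move[dir=east]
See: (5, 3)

Do: maze.sense[dir=east]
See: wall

Do: maze.sense[dir=north]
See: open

Do: stack.push[x=north]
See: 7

Do: maze.move[dir=north]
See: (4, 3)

Do: maze.sense[dir=east]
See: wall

Do: stack.pop[]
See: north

Do: maze.move[dir=south]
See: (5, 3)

Do: stack.pop[]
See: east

Do: maze.move[dir=west]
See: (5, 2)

Do: maze.sense[dir=west]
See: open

Do: stack.push[x=west]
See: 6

Do: maze.move[dir=west]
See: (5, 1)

Do: maze.sense[dir=north]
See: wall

Do: maze.sense[dir=west]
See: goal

Do: maze.move[dir=west]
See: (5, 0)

Answer: (5, 0)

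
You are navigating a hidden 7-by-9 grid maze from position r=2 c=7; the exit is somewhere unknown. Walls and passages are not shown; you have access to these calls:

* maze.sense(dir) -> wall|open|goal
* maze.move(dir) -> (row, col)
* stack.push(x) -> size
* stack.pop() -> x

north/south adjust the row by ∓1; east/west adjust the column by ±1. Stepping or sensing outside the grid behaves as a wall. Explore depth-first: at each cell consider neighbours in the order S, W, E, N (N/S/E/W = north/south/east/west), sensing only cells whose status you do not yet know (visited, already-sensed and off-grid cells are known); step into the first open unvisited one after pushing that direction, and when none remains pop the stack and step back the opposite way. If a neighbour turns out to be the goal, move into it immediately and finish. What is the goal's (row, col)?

! 1. maze.sense(dir='south') ~> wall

! 2. maze.sense(dir='west') ~> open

! 3. stack.push(x='west') ~> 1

! 4. maze.move(dir='west') ~> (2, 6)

! 5. maze.sense(dir='south') ~> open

! 6. stack.push(x='south') ~> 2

! 7. maze.move(dir='south') ~> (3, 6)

! 8. maze.sense(dir='south') ~> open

! 9. stack.push(x='south') ~> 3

! 10. maze.move(dir='south') ~> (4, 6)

! 11. maze.sense(dir='south') ~> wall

! 12. maze.sense(dir='west') ~> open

! 13. stack.push(x='west') ~> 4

! 14. maze.move(dir='west') ~> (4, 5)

! 15. maze.sense(dir='south') ~> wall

! 16. maze.sense(dir='west') ~> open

! 17. stack.push(x='west') ~> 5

! 18. maze.move(dir='west') ~> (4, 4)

! 19. maze.sense(dir='south') ~> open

! 20. stack.push(x='south') ~> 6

! 21. maze.move(dir='south') ~> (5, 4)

! 22. maze.sense(dir='south') ~> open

! 23. stack.push(x='south') ~> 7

! 24. maze.move(dir='south') ~> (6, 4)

! 25. maze.sense(dir='west') ~> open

! 26. stack.push(x='west') ~> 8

! 27. maze.move(dir='west') ~> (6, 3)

! 28. maze.sense(dir='west') ~> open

! 29. stack.push(x='west') ~> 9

! 30. maze.move(dir='west') ~> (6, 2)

! 31. maze.sense(dir='west') ~> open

! 32. stack.push(x='west') ~> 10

! 33. maze.move(dir='west') ~> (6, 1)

! 34. maze.sense(dir='west') ~> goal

! 35. maze.move(dir='west') ~> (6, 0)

Answer: (6, 0)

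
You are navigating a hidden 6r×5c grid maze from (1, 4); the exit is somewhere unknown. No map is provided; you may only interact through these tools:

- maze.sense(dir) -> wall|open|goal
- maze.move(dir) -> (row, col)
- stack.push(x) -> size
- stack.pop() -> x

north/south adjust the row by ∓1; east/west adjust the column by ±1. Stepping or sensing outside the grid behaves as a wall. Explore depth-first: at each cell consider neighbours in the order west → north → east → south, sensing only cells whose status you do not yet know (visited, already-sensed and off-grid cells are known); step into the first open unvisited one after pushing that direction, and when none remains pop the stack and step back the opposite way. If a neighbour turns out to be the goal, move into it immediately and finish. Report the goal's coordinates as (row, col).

Then maze.sense(dir='west'), and get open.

I invoke stack.push(x='west'), giving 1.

Now I run maze.move(dir='west'), : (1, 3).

I call maze.sense(dir='west'), yielding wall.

Now I run maze.sense(dir='north'), and get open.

I run stack.push(x='north'), and get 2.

Next I call maze.move(dir='north'), which returns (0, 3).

Using maze.sense(dir='west'), and observe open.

Using stack.push(x='west'), giving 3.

Now I run maze.move(dir='west'), giving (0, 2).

Calling maze.sense(dir='west'), and observe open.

Calling stack.push(x='west'), which returns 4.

Then maze.move(dir='west'), which returns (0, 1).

I run maze.sense(dir='west'), and observe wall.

Next I call maze.sense(dir='south'), : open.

Using stack.push(x='south'), giving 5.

I try maze.move(dir='south'), and observe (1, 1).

I use maze.sense(dir='west'), and get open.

I invoke stack.push(x='west'), which returns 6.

Next I call maze.move(dir='west'), yielding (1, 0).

Calling maze.sense(dir='south'), and observe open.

Then stack.push(x='south'), which returns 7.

I run maze.move(dir='south'), and get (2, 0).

I try maze.sense(dir='east'), and observe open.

Invoking stack.push(x='east'), and see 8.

Calling maze.move(dir='east'), and get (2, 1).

I use maze.sense(dir='east'), yielding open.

Calling stack.push(x='east'), and observe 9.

Now I run maze.move(dir='east'), and observe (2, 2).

I try maze.sense(dir='east'), yielding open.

I call stack.push(x='east'), → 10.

Next I call maze.move(dir='east'), → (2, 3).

I call maze.sense(dir='east'), giving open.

I invoke stack.push(x='east'), — result: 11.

Invoking maze.move(dir='east'), and observe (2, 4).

Using maze.sense(dir='south'), : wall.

I invoke stack.pop(), giving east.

Invoking maze.move(dir='west'), and observe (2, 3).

I use maze.sense(dir='south'), and get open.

Next I call stack.push(x='south'), and observe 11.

I use maze.move(dir='south'), : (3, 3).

Invoking maze.sense(dir='west'), yielding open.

I try stack.push(x='west'), giving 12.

I call maze.move(dir='west'), — result: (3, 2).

I run maze.sense(dir='west'), yielding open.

Invoking stack.push(x='west'), yielding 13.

I call maze.move(dir='west'), giving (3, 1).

I call maze.sense(dir='west'), yielding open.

I call stack.push(x='west'), — result: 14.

Using maze.move(dir='west'), and observe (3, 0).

Then maze.sense(dir='south'), which returns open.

Calling stack.push(x='south'), and see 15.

I run maze.move(dir='south'), yielding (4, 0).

Calling maze.sense(dir='east'), yielding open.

Then stack.push(x='east'), which returns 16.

Now I run maze.move(dir='east'), — result: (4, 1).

I use maze.sense(dir='east'), which returns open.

I run stack.push(x='east'), → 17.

I run maze.move(dir='east'), : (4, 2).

Calling maze.sense(dir='east'), → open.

Invoking stack.push(x='east'), → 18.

Invoking maze.move(dir='east'), and see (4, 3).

Using maze.sense(dir='east'), : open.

Next I call stack.push(x='east'), : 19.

Now I run maze.move(dir='east'), giving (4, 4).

I try maze.sense(dir='south'), yielding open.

Then stack.push(x='south'), and observe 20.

Using maze.move(dir='south'), and get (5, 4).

I invoke maze.sense(dir='west'), — result: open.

Then stack.push(x='west'), : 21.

Now I run maze.move(dir='west'), — result: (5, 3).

Then maze.sense(dir='west'), which returns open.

I use stack.push(x='west'), yielding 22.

I call maze.move(dir='west'), and get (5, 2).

I call maze.sense(dir='west'), and observe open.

I try stack.push(x='west'), — result: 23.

Now I run maze.move(dir='west'), and get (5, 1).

I try maze.sense(dir='west'), which returns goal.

I call maze.move(dir='west'), giving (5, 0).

Answer: (5, 0)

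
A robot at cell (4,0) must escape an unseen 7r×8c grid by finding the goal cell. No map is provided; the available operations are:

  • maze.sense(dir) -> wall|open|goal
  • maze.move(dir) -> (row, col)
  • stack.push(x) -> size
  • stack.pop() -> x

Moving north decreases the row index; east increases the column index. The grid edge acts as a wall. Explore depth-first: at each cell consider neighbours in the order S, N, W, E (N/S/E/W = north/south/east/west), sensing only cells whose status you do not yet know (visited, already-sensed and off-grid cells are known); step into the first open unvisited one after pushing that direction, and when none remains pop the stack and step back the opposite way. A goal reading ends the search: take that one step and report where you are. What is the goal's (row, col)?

>>> maze.sense south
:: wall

>>> maze.sense north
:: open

>>> stack.push north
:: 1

>>> maze.move north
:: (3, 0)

>>> maze.sense north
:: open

>>> stack.push north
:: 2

>>> maze.move north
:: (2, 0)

>>> maze.sense north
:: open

>>> stack.push north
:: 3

>>> maze.move north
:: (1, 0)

>>> maze.sense north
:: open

>>> stack.push north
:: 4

>>> maze.move north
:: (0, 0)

>>> maze.sense east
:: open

>>> stack.push east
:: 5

>>> maze.move east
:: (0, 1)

>>> maze.sense south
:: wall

>>> maze.sense east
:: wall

>>> stack.pop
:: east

>>> maze.move west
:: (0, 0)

>>> stack.pop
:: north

>>> maze.move south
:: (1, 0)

>>> stack.pop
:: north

>>> maze.move south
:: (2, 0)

>>> maze.sense east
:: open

>>> stack.push east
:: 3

>>> maze.move east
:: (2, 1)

>>> maze.sense south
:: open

>>> stack.push south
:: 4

>>> maze.move south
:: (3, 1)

>>> maze.sense south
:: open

>>> stack.push south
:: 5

>>> maze.move south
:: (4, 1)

>>> maze.sense south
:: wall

>>> maze.sense east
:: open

>>> stack.push east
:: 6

>>> maze.move east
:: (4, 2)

>>> maze.sense south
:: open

>>> stack.push south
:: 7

>>> maze.move south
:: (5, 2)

>>> maze.sense south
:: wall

>>> maze.sense east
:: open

>>> stack.push east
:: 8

>>> maze.move east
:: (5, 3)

>>> maze.sense south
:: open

>>> stack.push south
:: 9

>>> maze.move south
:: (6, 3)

>>> maze.sense east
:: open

>>> stack.push east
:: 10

>>> maze.move east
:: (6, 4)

>>> maze.sense north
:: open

>>> stack.push north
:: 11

>>> maze.move north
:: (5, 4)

>>> maze.sense north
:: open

>>> stack.push north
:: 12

>>> maze.move north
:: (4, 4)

>>> maze.sense north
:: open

>>> stack.push north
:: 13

>>> maze.move north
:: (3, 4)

>>> maze.sense north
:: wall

>>> maze.sense west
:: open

>>> stack.push west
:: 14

>>> maze.move west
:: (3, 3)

>>> maze.sense south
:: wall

>>> maze.sense north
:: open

>>> stack.push north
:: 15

>>> maze.move north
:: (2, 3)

>>> maze.sense north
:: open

>>> stack.push north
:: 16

>>> maze.move north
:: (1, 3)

>>> maze.sense north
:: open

>>> stack.push north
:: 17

>>> maze.move north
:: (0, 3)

>>> maze.sense east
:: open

>>> stack.push east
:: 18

>>> maze.move east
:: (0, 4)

>>> maze.sense south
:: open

>>> stack.push south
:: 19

>>> maze.move south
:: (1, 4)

>>> maze.sense east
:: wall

>>> stack.pop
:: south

>>> maze.move north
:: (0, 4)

>>> maze.sense east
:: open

>>> stack.push east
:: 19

>>> maze.move east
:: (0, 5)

>>> maze.sense east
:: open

>>> stack.push east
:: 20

>>> maze.move east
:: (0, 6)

>>> maze.sense south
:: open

>>> stack.push south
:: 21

>>> maze.move south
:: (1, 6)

>>> maze.sense south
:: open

>>> stack.push south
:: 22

>>> maze.move south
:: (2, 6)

>>> maze.sense south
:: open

>>> stack.push south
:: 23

>>> maze.move south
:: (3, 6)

>>> maze.sense south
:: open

>>> stack.push south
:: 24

>>> maze.move south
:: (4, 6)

>>> maze.sense south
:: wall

>>> maze.sense west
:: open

>>> stack.push west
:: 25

>>> maze.move west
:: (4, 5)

>>> maze.sense south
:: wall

>>> maze.sense north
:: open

>>> stack.push north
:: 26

>>> maze.move north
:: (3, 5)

>>> maze.sense north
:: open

>>> stack.push north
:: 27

>>> maze.move north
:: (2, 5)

>>> stack.pop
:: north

>>> maze.move south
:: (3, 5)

>>> stack.pop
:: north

>>> maze.move south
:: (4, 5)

>>> stack.pop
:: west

>>> maze.move east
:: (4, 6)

>>> maze.sense east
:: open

>>> stack.push east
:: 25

>>> maze.move east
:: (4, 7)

>>> maze.sense south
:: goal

>>> maze.move south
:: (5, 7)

Answer: (5, 7)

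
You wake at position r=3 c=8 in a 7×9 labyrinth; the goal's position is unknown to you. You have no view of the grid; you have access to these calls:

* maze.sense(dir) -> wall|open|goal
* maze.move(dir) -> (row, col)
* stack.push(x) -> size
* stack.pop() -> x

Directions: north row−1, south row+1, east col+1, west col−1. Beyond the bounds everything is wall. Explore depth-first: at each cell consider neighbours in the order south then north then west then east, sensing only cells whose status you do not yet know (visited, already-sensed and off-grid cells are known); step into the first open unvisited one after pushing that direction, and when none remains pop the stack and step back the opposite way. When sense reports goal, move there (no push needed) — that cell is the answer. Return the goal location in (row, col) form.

Act: maze.sense[dir: south]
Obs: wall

Act: maze.sense[dir: north]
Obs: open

Act: stack.push[x: north]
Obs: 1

Act: maze.move[dir: north]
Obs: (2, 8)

Act: maze.sense[dir: north]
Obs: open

Act: stack.push[x: north]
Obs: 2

Act: maze.move[dir: north]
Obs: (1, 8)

Act: maze.sense[dir: north]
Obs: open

Act: stack.push[x: north]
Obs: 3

Act: maze.move[dir: north]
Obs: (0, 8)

Act: maze.sense[dir: west]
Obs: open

Act: stack.push[x: west]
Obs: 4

Act: maze.move[dir: west]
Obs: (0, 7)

Act: maze.sense[dir: south]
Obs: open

Act: stack.push[x: south]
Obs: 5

Act: maze.move[dir: south]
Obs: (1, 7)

Act: maze.sense[dir: south]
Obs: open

Act: stack.push[x: south]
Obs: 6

Act: maze.move[dir: south]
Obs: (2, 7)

Act: maze.sense[dir: south]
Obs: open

Act: stack.push[x: south]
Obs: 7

Act: maze.move[dir: south]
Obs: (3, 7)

Act: maze.sense[dir: south]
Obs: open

Act: stack.push[x: south]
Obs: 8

Act: maze.move[dir: south]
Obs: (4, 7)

Act: maze.sense[dir: south]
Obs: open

Act: stack.push[x: south]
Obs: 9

Act: maze.move[dir: south]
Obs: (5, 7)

Act: maze.sense[dir: south]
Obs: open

Act: stack.push[x: south]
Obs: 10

Act: maze.move[dir: south]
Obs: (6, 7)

Act: maze.sense[dir: west]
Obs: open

Act: stack.push[x: west]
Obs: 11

Act: maze.move[dir: west]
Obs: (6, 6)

Act: maze.sense[dir: north]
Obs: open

Act: stack.push[x: north]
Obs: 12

Act: maze.move[dir: north]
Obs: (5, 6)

Act: maze.sense[dir: north]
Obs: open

Act: stack.push[x: north]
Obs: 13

Act: maze.move[dir: north]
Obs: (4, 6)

Act: maze.sense[dir: north]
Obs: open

Act: stack.push[x: north]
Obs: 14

Act: maze.move[dir: north]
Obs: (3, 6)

Act: maze.sense[dir: north]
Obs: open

Act: stack.push[x: north]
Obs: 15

Act: maze.move[dir: north]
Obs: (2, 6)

Act: maze.sense[dir: north]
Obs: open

Act: stack.push[x: north]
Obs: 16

Act: maze.move[dir: north]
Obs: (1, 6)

Act: maze.sense[dir: north]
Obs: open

Act: stack.push[x: north]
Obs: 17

Act: maze.move[dir: north]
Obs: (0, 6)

Act: maze.sense[dir: west]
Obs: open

Act: stack.push[x: west]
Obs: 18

Act: maze.move[dir: west]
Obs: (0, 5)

Act: maze.sense[dir: south]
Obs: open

Act: stack.push[x: south]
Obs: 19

Act: maze.move[dir: south]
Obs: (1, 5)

Act: maze.sense[dir: south]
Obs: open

Act: stack.push[x: south]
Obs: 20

Act: maze.move[dir: south]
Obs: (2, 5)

Act: maze.sense[dir: south]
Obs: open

Act: stack.push[x: south]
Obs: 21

Act: maze.move[dir: south]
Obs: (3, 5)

Act: maze.sense[dir: south]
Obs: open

Act: stack.push[x: south]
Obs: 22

Act: maze.move[dir: south]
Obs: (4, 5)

Act: maze.sense[dir: south]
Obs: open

Act: stack.push[x: south]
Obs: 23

Act: maze.move[dir: south]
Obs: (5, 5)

Act: maze.sense[dir: south]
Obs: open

Act: stack.push[x: south]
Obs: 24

Act: maze.move[dir: south]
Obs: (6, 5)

Act: maze.sense[dir: west]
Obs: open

Act: stack.push[x: west]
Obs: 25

Act: maze.move[dir: west]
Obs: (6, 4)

Act: maze.sense[dir: north]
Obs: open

Act: stack.push[x: north]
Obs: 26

Act: maze.move[dir: north]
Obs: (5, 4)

Act: maze.sense[dir: north]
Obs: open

Act: stack.push[x: north]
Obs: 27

Act: maze.move[dir: north]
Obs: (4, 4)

Act: maze.sense[dir: north]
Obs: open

Act: stack.push[x: north]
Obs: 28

Act: maze.move[dir: north]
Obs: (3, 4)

Act: maze.sense[dir: north]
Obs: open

Act: stack.push[x: north]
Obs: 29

Act: maze.move[dir: north]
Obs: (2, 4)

Act: maze.sense[dir: north]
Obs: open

Act: stack.push[x: north]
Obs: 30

Act: maze.move[dir: north]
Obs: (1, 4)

Act: maze.sense[dir: north]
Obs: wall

Act: maze.sense[dir: west]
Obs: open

Act: stack.push[x: west]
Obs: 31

Act: maze.move[dir: west]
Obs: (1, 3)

Act: maze.sense[dir: south]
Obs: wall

Act: maze.sense[dir: north]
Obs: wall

Act: maze.sense[dir: west]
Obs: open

Act: stack.push[x: west]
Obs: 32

Act: maze.move[dir: west]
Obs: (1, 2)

Act: maze.sense[dir: south]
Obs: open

Act: stack.push[x: south]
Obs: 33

Act: maze.move[dir: south]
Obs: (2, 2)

Act: maze.sense[dir: south]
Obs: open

Act: stack.push[x: south]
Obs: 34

Act: maze.move[dir: south]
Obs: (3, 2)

Act: maze.sense[dir: south]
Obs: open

Act: stack.push[x: south]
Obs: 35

Act: maze.move[dir: south]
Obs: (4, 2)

Act: maze.sense[dir: south]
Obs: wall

Act: maze.sense[dir: west]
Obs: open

Act: stack.push[x: west]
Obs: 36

Act: maze.move[dir: west]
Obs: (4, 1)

Act: maze.sense[dir: south]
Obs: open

Act: stack.push[x: south]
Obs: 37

Act: maze.move[dir: south]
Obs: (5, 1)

Act: maze.sense[dir: south]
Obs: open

Act: stack.push[x: south]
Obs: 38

Act: maze.move[dir: south]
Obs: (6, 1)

Act: maze.sense[dir: west]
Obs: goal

Act: maze.move[dir: west]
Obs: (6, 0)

Answer: (6, 0)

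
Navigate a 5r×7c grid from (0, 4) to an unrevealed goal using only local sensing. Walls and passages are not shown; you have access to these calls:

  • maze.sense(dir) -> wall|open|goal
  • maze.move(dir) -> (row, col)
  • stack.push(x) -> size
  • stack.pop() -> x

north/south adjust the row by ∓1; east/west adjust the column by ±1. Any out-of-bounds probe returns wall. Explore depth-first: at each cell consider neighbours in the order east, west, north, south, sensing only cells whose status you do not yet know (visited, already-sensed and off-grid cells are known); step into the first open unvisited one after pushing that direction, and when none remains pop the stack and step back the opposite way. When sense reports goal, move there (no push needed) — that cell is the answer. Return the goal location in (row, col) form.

# 1. maze.sense(dir=east) => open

# 2. stack.push(x=east) => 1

# 3. maze.move(dir=east) => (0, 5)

# 4. maze.sense(dir=east) => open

# 5. stack.push(x=east) => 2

# 6. maze.move(dir=east) => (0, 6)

# 7. maze.sense(dir=south) => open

# 8. stack.push(x=south) => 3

# 9. maze.move(dir=south) => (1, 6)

# 10. maze.sense(dir=west) => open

# 11. stack.push(x=west) => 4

# 12. maze.move(dir=west) => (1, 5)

# 13. maze.sense(dir=west) => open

# 14. stack.push(x=west) => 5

# 15. maze.move(dir=west) => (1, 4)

# 16. maze.sense(dir=west) => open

# 17. stack.push(x=west) => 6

# 18. maze.move(dir=west) => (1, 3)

# 19. maze.sense(dir=west) => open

# 20. stack.push(x=west) => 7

# 21. maze.move(dir=west) => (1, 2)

# 22. maze.sense(dir=west) => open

# 23. stack.push(x=west) => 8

# 24. maze.move(dir=west) => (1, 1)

# 25. maze.sense(dir=west) => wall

# 26. maze.sense(dir=north) => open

# 27. stack.push(x=north) => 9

# 28. maze.move(dir=north) => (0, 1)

# 29. maze.sense(dir=east) => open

# 30. stack.push(x=east) => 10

# 31. maze.move(dir=east) => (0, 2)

# 32. maze.sense(dir=east) => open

# 33. stack.push(x=east) => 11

# 34. maze.move(dir=east) => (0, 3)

# 35. stack.pop() => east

# 36. maze.move(dir=west) => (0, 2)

# 37. stack.pop() => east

# 38. maze.move(dir=west) => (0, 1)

# 39. maze.sense(dir=west) => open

# 40. stack.push(x=west) => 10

# 41. maze.move(dir=west) => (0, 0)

# 42. stack.pop() => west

# 43. maze.move(dir=east) => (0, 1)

# 44. stack.pop() => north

# 45. maze.move(dir=south) => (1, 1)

# 46. maze.sense(dir=south) => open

# 47. stack.push(x=south) => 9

# 48. maze.move(dir=south) => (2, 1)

# 49. maze.sense(dir=east) => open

# 50. stack.push(x=east) => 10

# 51. maze.move(dir=east) => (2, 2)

# 52. maze.sense(dir=east) => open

# 53. stack.push(x=east) => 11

# 54. maze.move(dir=east) => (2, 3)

# 55. maze.sense(dir=east) => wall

# 56. maze.sense(dir=south) => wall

# 57. stack.pop() => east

# 58. maze.move(dir=west) => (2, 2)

# 59. maze.sense(dir=south) => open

# 60. stack.push(x=south) => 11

# 61. maze.move(dir=south) => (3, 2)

# 62. maze.sense(dir=west) => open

# 63. stack.push(x=west) => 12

# 64. maze.move(dir=west) => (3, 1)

# 65. maze.sense(dir=west) => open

# 66. stack.push(x=west) => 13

# 67. maze.move(dir=west) => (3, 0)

# 68. maze.sense(dir=north) => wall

# 69. maze.sense(dir=south) => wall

# 70. stack.pop() => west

# 71. maze.move(dir=east) => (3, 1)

# 72. maze.sense(dir=south) => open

# 73. stack.push(x=south) => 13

# 74. maze.move(dir=south) => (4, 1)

# 75. maze.sense(dir=east) => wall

# 76. stack.pop() => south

# 77. maze.move(dir=north) => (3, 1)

# 78. stack.pop() => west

# 79. maze.move(dir=east) => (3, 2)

# 80. stack.pop() => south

# 81. maze.move(dir=north) => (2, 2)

# 82. stack.pop() => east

# 83. maze.move(dir=west) => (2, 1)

# 84. stack.pop() => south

# 85. maze.move(dir=north) => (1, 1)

# 86. stack.pop() => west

# 87. maze.move(dir=east) => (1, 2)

# 88. stack.pop() => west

# 89. maze.move(dir=east) => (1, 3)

# 90. stack.pop() => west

# 91. maze.move(dir=east) => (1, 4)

# 92. stack.pop() => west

# 93. maze.move(dir=east) => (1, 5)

# 94. maze.sense(dir=south) => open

# 95. stack.push(x=south) => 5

# 96. maze.move(dir=south) => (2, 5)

# 97. maze.sense(dir=east) => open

# 98. stack.push(x=east) => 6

# 99. maze.move(dir=east) => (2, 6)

# 100. maze.sense(dir=south) => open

# 101. stack.push(x=south) => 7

# 102. maze.move(dir=south) => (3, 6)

# 103. maze.sense(dir=west) => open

# 104. stack.push(x=west) => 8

# 105. maze.move(dir=west) => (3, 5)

# 106. maze.sense(dir=west) => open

# 107. stack.push(x=west) => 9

# 108. maze.move(dir=west) => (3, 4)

# 109. maze.sense(dir=south) => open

# 110. stack.push(x=south) => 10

# 111. maze.move(dir=south) => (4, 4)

# 112. maze.sense(dir=east) => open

# 113. stack.push(x=east) => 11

# 114. maze.move(dir=east) => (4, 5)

# 115. maze.sense(dir=east) => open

# 116. stack.push(x=east) => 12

# 117. maze.move(dir=east) => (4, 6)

# 118. stack.pop() => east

# 119. maze.move(dir=west) => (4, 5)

# 120. stack.pop() => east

# 121. maze.move(dir=west) => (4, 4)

# 122. maze.sense(dir=west) => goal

# 123. maze.move(dir=west) => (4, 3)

Answer: (4, 3)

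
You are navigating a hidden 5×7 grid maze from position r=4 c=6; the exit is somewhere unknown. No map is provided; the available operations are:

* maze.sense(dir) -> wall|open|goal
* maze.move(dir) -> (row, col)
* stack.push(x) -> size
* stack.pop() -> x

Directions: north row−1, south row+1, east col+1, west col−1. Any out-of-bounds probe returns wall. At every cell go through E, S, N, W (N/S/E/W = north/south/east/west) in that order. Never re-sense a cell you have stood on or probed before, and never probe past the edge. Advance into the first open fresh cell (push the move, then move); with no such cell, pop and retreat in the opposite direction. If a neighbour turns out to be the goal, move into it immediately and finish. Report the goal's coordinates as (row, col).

Do: maze.sense[dir='north']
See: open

Do: stack.push[x='north']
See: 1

Do: maze.move[dir='north']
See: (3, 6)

Do: maze.sense[dir='north']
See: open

Do: stack.push[x='north']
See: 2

Do: maze.move[dir='north']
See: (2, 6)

Do: maze.sense[dir='north']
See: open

Do: stack.push[x='north']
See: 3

Do: maze.move[dir='north']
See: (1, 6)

Do: maze.sense[dir='north']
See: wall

Do: maze.sense[dir='west']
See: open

Do: stack.push[x='west']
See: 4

Do: maze.move[dir='west']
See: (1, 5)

Do: maze.sense[dir='south']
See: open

Do: stack.push[x='south']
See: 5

Do: maze.move[dir='south']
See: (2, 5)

Do: maze.sense[dir='south']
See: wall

Do: maze.sense[dir='west']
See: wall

Do: stack.pop[]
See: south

Do: maze.move[dir='north']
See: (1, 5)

Do: maze.sense[dir='north']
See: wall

Do: maze.sense[dir='west']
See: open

Do: stack.push[x='west']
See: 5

Do: maze.move[dir='west']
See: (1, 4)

Do: maze.sense[dir='north']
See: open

Do: stack.push[x='north']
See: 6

Do: maze.move[dir='north']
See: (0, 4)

Do: maze.sense[dir='west']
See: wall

Do: stack.pop[]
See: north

Do: maze.move[dir='south']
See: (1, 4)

Do: maze.sense[dir='west']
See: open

Do: stack.push[x='west']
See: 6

Do: maze.move[dir='west']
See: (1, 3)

Do: maze.sense[dir='south']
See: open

Do: stack.push[x='south']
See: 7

Do: maze.move[dir='south']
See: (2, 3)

Do: maze.sense[dir='south']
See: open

Do: stack.push[x='south']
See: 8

Do: maze.move[dir='south']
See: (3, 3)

Do: maze.sense[dir='east']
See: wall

Do: maze.sense[dir='south']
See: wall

Do: maze.sense[dir='west']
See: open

Do: stack.push[x='west']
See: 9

Do: maze.move[dir='west']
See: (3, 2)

Do: maze.sense[dir='south']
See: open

Do: stack.push[x='south']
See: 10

Do: maze.move[dir='south']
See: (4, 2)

Do: maze.sense[dir='west']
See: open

Do: stack.push[x='west']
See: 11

Do: maze.move[dir='west']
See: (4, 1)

Do: maze.sense[dir='north']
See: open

Do: stack.push[x='north']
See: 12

Do: maze.move[dir='north']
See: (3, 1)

Do: maze.sense[dir='north']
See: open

Do: stack.push[x='north']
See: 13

Do: maze.move[dir='north']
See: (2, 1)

Do: maze.sense[dir='east']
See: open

Do: stack.push[x='east']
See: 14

Do: maze.move[dir='east']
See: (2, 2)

Do: maze.sense[dir='north']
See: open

Do: stack.push[x='north']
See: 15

Do: maze.move[dir='north']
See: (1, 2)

Do: maze.sense[dir='north']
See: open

Do: stack.push[x='north']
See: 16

Do: maze.move[dir='north']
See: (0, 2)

Do: maze.sense[dir='west']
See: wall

Do: stack.pop[]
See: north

Do: maze.move[dir='south']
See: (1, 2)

Do: maze.sense[dir='west']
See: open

Do: stack.push[x='west']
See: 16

Do: maze.move[dir='west']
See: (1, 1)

Do: maze.sense[dir='west']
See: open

Do: stack.push[x='west']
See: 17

Do: maze.move[dir='west']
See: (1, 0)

Do: maze.sense[dir='south']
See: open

Do: stack.push[x='south']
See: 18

Do: maze.move[dir='south']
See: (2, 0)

Do: maze.sense[dir='south']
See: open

Do: stack.push[x='south']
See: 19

Do: maze.move[dir='south']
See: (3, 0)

Do: maze.sense[dir='south']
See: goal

Do: maze.move[dir='south']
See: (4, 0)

Answer: (4, 0)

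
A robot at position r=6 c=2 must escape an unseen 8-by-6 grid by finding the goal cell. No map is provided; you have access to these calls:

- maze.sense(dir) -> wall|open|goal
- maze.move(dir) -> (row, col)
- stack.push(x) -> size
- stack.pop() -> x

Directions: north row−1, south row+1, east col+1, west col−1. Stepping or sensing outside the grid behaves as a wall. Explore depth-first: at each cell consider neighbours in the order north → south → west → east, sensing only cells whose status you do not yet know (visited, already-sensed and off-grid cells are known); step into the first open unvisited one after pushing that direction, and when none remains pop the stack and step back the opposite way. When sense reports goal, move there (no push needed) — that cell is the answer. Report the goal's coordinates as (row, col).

// maze.sense(dir='north') => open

// stack.push(x='north') => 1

// maze.move(dir='north') => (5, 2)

// maze.sense(dir='north') => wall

// maze.sense(dir='west') => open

// stack.push(x='west') => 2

// maze.move(dir='west') => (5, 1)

// maze.sense(dir='north') => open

// stack.push(x='north') => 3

// maze.move(dir='north') => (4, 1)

// maze.sense(dir='north') => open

// stack.push(x='north') => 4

// maze.move(dir='north') => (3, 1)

// maze.sense(dir='north') => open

// stack.push(x='north') => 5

// maze.move(dir='north') => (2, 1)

// maze.sense(dir='north') => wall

// maze.sense(dir='west') => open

// stack.push(x='west') => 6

// maze.move(dir='west') => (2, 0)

// maze.sense(dir='north') => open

// stack.push(x='north') => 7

// maze.move(dir='north') => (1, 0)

// maze.sense(dir='north') => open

// stack.push(x='north') => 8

// maze.move(dir='north') => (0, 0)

// maze.sense(dir='east') => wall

// stack.pop() => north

// maze.move(dir='south') => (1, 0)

// stack.pop() => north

// maze.move(dir='south') => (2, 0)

// maze.sense(dir='south') => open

// stack.push(x='south') => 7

// maze.move(dir='south') => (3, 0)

// maze.sense(dir='south') => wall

// stack.pop() => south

// maze.move(dir='north') => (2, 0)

// stack.pop() => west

// maze.move(dir='east') => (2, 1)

// maze.sense(dir='east') => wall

// stack.pop() => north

// maze.move(dir='south') => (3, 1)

// maze.sense(dir='east') => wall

// stack.pop() => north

// maze.move(dir='south') => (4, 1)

// stack.pop() => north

// maze.move(dir='south') => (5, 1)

// maze.sense(dir='south') => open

// stack.push(x='south') => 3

// maze.move(dir='south') => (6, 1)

// maze.sense(dir='south') => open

// stack.push(x='south') => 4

// maze.move(dir='south') => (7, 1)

// maze.sense(dir='west') => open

// stack.push(x='west') => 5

// maze.move(dir='west') => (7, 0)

// maze.sense(dir='north') => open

// stack.push(x='north') => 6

// maze.move(dir='north') => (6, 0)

// maze.sense(dir='north') => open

// stack.push(x='north') => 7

// maze.move(dir='north') => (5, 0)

// stack.pop() => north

// maze.move(dir='south') => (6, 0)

// stack.pop() => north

// maze.move(dir='south') => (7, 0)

// stack.pop() => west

// maze.move(dir='east') => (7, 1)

// maze.sense(dir='east') => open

// stack.push(x='east') => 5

// maze.move(dir='east') => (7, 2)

// maze.sense(dir='east') => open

// stack.push(x='east') => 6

// maze.move(dir='east') => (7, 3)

// maze.sense(dir='north') => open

// stack.push(x='north') => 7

// maze.move(dir='north') => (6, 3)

// maze.sense(dir='north') => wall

// maze.sense(dir='east') => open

// stack.push(x='east') => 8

// maze.move(dir='east') => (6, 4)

// maze.sense(dir='north') => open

// stack.push(x='north') => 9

// maze.move(dir='north') => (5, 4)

// maze.sense(dir='north') => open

// stack.push(x='north') => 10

// maze.move(dir='north') => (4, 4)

// maze.sense(dir='north') => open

// stack.push(x='north') => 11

// maze.move(dir='north') => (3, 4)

// maze.sense(dir='north') => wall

// maze.sense(dir='west') => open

// stack.push(x='west') => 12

// maze.move(dir='west') => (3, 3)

// maze.sense(dir='north') => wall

// maze.sense(dir='south') => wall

// stack.pop() => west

// maze.move(dir='east') => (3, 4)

// maze.sense(dir='east') => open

// stack.push(x='east') => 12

// maze.move(dir='east') => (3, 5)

// maze.sense(dir='north') => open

// stack.push(x='north') => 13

// maze.move(dir='north') => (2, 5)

// maze.sense(dir='north') => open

// stack.push(x='north') => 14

// maze.move(dir='north') => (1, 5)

// maze.sense(dir='north') => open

// stack.push(x='north') => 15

// maze.move(dir='north') => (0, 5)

// maze.sense(dir='west') => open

// stack.push(x='west') => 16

// maze.move(dir='west') => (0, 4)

// maze.sense(dir='south') => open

// stack.push(x='south') => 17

// maze.move(dir='south') => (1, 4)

// maze.sense(dir='west') => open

// stack.push(x='west') => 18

// maze.move(dir='west') => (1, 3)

// maze.sense(dir='north') => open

// stack.push(x='north') => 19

// maze.move(dir='north') => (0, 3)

// maze.sense(dir='west') => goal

// maze.move(dir='west') => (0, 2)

Answer: (0, 2)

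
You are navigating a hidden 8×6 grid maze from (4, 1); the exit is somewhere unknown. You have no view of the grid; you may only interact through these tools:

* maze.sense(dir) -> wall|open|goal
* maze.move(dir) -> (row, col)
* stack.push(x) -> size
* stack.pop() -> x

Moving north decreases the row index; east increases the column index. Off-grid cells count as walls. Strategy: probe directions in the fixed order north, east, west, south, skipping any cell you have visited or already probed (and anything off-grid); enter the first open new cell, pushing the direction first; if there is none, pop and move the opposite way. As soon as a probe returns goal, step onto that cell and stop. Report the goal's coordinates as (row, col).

> maze.sense dir: north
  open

> stack.push x: north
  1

> maze.move dir: north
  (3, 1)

> maze.sense dir: north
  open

> stack.push x: north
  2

> maze.move dir: north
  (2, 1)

> maze.sense dir: north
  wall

> maze.sense dir: east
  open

> stack.push x: east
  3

> maze.move dir: east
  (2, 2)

> maze.sense dir: north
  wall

> maze.sense dir: east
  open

> stack.push x: east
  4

> maze.move dir: east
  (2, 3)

> maze.sense dir: north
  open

> stack.push x: north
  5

> maze.move dir: north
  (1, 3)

> maze.sense dir: north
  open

> stack.push x: north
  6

> maze.move dir: north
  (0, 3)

> maze.sense dir: east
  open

> stack.push x: east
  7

> maze.move dir: east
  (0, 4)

> maze.sense dir: east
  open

> stack.push x: east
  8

> maze.move dir: east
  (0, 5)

> maze.sense dir: south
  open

> stack.push x: south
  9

> maze.move dir: south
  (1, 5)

> maze.sense dir: west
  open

> stack.push x: west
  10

> maze.move dir: west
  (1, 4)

> maze.sense dir: south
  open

> stack.push x: south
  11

> maze.move dir: south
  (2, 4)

> maze.sense dir: east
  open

> stack.push x: east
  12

> maze.move dir: east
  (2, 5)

> maze.sense dir: south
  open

> stack.push x: south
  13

> maze.move dir: south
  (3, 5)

> maze.sense dir: west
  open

> stack.push x: west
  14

> maze.move dir: west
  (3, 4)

> maze.sense dir: west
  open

> stack.push x: west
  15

> maze.move dir: west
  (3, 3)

> maze.sense dir: west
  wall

> maze.sense dir: south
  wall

> stack.pop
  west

> maze.move dir: east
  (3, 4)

> maze.sense dir: south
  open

> stack.push x: south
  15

> maze.move dir: south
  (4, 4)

> maze.sense dir: east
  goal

> maze.move dir: east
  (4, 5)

Answer: (4, 5)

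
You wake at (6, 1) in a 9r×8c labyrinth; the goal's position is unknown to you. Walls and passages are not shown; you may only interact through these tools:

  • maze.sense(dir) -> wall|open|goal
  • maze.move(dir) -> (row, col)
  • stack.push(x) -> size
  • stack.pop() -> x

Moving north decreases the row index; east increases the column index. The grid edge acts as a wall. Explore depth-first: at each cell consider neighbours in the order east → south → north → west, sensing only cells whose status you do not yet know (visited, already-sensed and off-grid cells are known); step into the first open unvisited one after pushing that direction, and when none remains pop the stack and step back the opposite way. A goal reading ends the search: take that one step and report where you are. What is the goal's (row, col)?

;; 1. maze.sense(dir: east) : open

;; 2. stack.push(x: east) : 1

;; 3. maze.move(dir: east) : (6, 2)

;; 4. maze.sense(dir: east) : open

;; 5. stack.push(x: east) : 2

;; 6. maze.move(dir: east) : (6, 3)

;; 7. maze.sense(dir: east) : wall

;; 8. maze.sense(dir: south) : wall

;; 9. maze.sense(dir: north) : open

;; 10. stack.push(x: north) : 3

;; 11. maze.move(dir: north) : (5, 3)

;; 12. maze.sense(dir: east) : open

;; 13. stack.push(x: east) : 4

;; 14. maze.move(dir: east) : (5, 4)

;; 15. maze.sense(dir: east) : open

;; 16. stack.push(x: east) : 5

;; 17. maze.move(dir: east) : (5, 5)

;; 18. maze.sense(dir: east) : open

;; 19. stack.push(x: east) : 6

;; 20. maze.move(dir: east) : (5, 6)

;; 21. maze.sense(dir: east) : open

;; 22. stack.push(x: east) : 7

;; 23. maze.move(dir: east) : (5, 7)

;; 24. maze.sense(dir: south) : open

;; 25. stack.push(x: south) : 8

;; 26. maze.move(dir: south) : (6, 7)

;; 27. maze.sense(dir: south) : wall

;; 28. maze.sense(dir: west) : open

;; 29. stack.push(x: west) : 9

;; 30. maze.move(dir: west) : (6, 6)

;; 31. maze.sense(dir: south) : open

;; 32. stack.push(x: south) : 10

;; 33. maze.move(dir: south) : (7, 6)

;; 34. maze.sense(dir: south) : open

;; 35. stack.push(x: south) : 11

;; 36. maze.move(dir: south) : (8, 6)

;; 37. maze.sense(dir: east) : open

;; 38. stack.push(x: east) : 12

;; 39. maze.move(dir: east) : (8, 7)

;; 40. stack.pop() : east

;; 41. maze.move(dir: west) : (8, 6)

;; 42. maze.sense(dir: west) : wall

;; 43. stack.pop() : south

;; 44. maze.move(dir: north) : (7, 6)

;; 45. maze.sense(dir: west) : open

;; 46. stack.push(x: west) : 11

;; 47. maze.move(dir: west) : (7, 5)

;; 48. maze.sense(dir: north) : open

;; 49. stack.push(x: north) : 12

;; 50. maze.move(dir: north) : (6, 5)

;; 51. stack.pop() : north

;; 52. maze.move(dir: south) : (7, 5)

;; 53. maze.sense(dir: west) : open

;; 54. stack.push(x: west) : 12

;; 55. maze.move(dir: west) : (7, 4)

;; 56. maze.sense(dir: south) : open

;; 57. stack.push(x: south) : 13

;; 58. maze.move(dir: south) : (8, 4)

;; 59. maze.sense(dir: west) : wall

;; 60. stack.pop() : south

;; 61. maze.move(dir: north) : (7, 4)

;; 62. stack.pop() : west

;; 63. maze.move(dir: east) : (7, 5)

;; 64. stack.pop() : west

;; 65. maze.move(dir: east) : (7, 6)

;; 66. stack.pop() : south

;; 67. maze.move(dir: north) : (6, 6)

;; 68. stack.pop() : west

;; 69. maze.move(dir: east) : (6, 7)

;; 70. stack.pop() : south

;; 71. maze.move(dir: north) : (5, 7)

;; 72. maze.sense(dir: north) : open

;; 73. stack.push(x: north) : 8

;; 74. maze.move(dir: north) : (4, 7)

;; 75. maze.sense(dir: north) : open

;; 76. stack.push(x: north) : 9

;; 77. maze.move(dir: north) : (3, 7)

;; 78. maze.sense(dir: north) : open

;; 79. stack.push(x: north) : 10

;; 80. maze.move(dir: north) : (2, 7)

;; 81. maze.sense(dir: north) : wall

;; 82. maze.sense(dir: west) : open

;; 83. stack.push(x: west) : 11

;; 84. maze.move(dir: west) : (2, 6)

;; 85. maze.sense(dir: south) : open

;; 86. stack.push(x: south) : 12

;; 87. maze.move(dir: south) : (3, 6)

;; 88. maze.sense(dir: south) : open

;; 89. stack.push(x: south) : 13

;; 90. maze.move(dir: south) : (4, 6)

;; 91. maze.sense(dir: west) : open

;; 92. stack.push(x: west) : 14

;; 93. maze.move(dir: west) : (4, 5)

;; 94. maze.sense(dir: north) : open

;; 95. stack.push(x: north) : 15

;; 96. maze.move(dir: north) : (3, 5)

;; 97. maze.sense(dir: north) : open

;; 98. stack.push(x: north) : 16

;; 99. maze.move(dir: north) : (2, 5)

;; 100. maze.sense(dir: north) : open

;; 101. stack.push(x: north) : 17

;; 102. maze.move(dir: north) : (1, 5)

;; 103. maze.sense(dir: east) : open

;; 104. stack.push(x: east) : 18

;; 105. maze.move(dir: east) : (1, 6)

;; 106. maze.sense(dir: north) : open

;; 107. stack.push(x: north) : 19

;; 108. maze.move(dir: north) : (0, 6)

;; 109. maze.sense(dir: east) : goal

;; 110. maze.move(dir: east) : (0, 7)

Answer: (0, 7)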